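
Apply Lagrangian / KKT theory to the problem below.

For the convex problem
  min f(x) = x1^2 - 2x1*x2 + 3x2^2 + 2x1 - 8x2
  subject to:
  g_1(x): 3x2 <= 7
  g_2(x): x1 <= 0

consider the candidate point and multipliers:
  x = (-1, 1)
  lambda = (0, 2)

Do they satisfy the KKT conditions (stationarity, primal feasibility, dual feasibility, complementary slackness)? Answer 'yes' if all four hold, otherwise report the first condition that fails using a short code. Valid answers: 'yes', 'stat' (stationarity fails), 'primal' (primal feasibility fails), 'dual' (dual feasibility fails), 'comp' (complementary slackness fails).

Gradient of f: grad f(x) = Q x + c = (-2, 0)
Constraint values g_i(x) = a_i^T x - b_i:
  g_1((-1, 1)) = -4
  g_2((-1, 1)) = -1
Stationarity residual: grad f(x) + sum_i lambda_i a_i = (0, 0)
  -> stationarity OK
Primal feasibility (all g_i <= 0): OK
Dual feasibility (all lambda_i >= 0): OK
Complementary slackness (lambda_i * g_i(x) = 0 for all i): FAILS

Verdict: the first failing condition is complementary_slackness -> comp.

comp


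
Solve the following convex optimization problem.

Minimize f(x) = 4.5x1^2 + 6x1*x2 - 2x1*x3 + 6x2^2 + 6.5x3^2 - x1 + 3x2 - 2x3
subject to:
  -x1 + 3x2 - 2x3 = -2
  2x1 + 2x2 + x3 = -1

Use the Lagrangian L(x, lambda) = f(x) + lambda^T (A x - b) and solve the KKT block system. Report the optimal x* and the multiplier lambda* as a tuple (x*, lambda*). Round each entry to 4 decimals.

Form the Lagrangian:
  L(x, lambda) = (1/2) x^T Q x + c^T x + lambda^T (A x - b)
Stationarity (grad_x L = 0): Q x + c + A^T lambda = 0.
Primal feasibility: A x = b.

This gives the KKT block system:
  [ Q   A^T ] [ x     ]   [-c ]
  [ A    0  ] [ lambda ] = [ b ]

Solving the linear system:
  x*      = (0.105, -0.6164, 0.0229)
  lambda* = (-0.0081, 1.8958)
  f(x*)   = -0.0602

x* = (0.105, -0.6164, 0.0229), lambda* = (-0.0081, 1.8958)


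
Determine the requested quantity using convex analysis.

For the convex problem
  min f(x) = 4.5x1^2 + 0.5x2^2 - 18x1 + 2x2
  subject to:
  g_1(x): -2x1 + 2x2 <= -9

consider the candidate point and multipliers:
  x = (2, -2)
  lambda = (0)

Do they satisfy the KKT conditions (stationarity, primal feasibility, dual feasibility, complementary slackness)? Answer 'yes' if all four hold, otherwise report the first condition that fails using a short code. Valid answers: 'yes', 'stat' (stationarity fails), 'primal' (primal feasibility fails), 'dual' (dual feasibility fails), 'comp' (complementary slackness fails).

Gradient of f: grad f(x) = Q x + c = (0, 0)
Constraint values g_i(x) = a_i^T x - b_i:
  g_1((2, -2)) = 1
Stationarity residual: grad f(x) + sum_i lambda_i a_i = (0, 0)
  -> stationarity OK
Primal feasibility (all g_i <= 0): FAILS
Dual feasibility (all lambda_i >= 0): OK
Complementary slackness (lambda_i * g_i(x) = 0 for all i): OK

Verdict: the first failing condition is primal_feasibility -> primal.

primal


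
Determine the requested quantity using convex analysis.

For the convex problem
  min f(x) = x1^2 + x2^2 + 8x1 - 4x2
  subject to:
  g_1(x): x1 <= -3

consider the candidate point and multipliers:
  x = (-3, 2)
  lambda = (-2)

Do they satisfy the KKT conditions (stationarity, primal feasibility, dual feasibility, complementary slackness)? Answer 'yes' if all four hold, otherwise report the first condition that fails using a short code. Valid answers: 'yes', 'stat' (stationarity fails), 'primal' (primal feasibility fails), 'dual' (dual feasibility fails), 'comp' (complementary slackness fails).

Gradient of f: grad f(x) = Q x + c = (2, 0)
Constraint values g_i(x) = a_i^T x - b_i:
  g_1((-3, 2)) = 0
Stationarity residual: grad f(x) + sum_i lambda_i a_i = (0, 0)
  -> stationarity OK
Primal feasibility (all g_i <= 0): OK
Dual feasibility (all lambda_i >= 0): FAILS
Complementary slackness (lambda_i * g_i(x) = 0 for all i): OK

Verdict: the first failing condition is dual_feasibility -> dual.

dual


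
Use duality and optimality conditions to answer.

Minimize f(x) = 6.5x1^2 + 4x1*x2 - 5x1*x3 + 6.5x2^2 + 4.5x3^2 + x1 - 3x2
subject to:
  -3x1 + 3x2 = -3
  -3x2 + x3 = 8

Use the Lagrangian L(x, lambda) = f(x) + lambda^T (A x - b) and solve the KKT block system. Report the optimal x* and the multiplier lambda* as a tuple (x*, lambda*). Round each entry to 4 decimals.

Form the Lagrangian:
  L(x, lambda) = (1/2) x^T Q x + c^T x + lambda^T (A x - b)
Stationarity (grad_x L = 0): Q x + c + A^T lambda = 0.
Primal feasibility: A x = b.

This gives the KKT block system:
  [ Q   A^T ] [ x     ]   [-c ]
  [ A    0  ] [ lambda ] = [ b ]

Solving the linear system:
  x*      = (-1.0706, -2.0706, 1.7882)
  lambda* = (-10.0471, -21.4471)
  f(x*)   = 73.2882

x* = (-1.0706, -2.0706, 1.7882), lambda* = (-10.0471, -21.4471)


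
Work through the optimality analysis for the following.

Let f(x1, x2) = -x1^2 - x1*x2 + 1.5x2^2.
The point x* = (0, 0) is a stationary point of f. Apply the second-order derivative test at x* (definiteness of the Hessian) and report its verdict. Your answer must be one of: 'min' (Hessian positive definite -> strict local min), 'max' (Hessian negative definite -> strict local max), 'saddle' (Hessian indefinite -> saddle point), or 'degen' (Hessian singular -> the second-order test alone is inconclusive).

Compute the Hessian H = grad^2 f:
  H = [[-2, -1], [-1, 3]]
Verify stationarity: grad f(x*) = H x* + g = (0, 0).
Eigenvalues of H: -2.1926, 3.1926.
Eigenvalues have mixed signs, so H is indefinite -> x* is a saddle point.

saddle


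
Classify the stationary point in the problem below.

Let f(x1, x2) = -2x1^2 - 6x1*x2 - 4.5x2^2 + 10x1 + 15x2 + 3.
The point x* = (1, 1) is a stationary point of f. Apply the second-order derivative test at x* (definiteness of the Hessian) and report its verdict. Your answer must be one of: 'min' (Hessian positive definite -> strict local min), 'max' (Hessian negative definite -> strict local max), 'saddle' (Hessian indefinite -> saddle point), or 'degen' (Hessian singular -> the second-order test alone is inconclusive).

Compute the Hessian H = grad^2 f:
  H = [[-4, -6], [-6, -9]]
Verify stationarity: grad f(x*) = H x* + g = (0, 0).
Eigenvalues of H: -13, 0.
H has a zero eigenvalue (singular; negative semidefinite but not definite), so H is neither positive definite, negative definite, nor indefinite. The second-order test alone is inconclusive -> degen.
(Indeed, f is constant along the null direction of H through x*, so x* is not a strict local extremum.)

degen


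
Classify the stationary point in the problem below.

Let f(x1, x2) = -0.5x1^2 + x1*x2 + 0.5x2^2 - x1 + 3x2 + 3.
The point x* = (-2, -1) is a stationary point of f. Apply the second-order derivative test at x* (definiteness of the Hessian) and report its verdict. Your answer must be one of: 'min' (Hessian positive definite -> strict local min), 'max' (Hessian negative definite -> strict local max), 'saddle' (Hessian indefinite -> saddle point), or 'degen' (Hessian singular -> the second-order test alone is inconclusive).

Compute the Hessian H = grad^2 f:
  H = [[-1, 1], [1, 1]]
Verify stationarity: grad f(x*) = H x* + g = (0, 0).
Eigenvalues of H: -1.4142, 1.4142.
Eigenvalues have mixed signs, so H is indefinite -> x* is a saddle point.

saddle


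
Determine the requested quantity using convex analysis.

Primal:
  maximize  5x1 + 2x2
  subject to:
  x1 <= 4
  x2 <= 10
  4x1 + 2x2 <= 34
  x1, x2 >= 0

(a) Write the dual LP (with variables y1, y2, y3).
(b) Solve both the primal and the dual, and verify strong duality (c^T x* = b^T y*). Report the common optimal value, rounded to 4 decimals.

The standard primal-dual pair for 'max c^T x s.t. A x <= b, x >= 0' is:
  Dual:  min b^T y  s.t.  A^T y >= c,  y >= 0.

So the dual LP is:
  minimize  4y1 + 10y2 + 34y3
  subject to:
    y1 + 4y3 >= 5
    y2 + 2y3 >= 2
    y1, y2, y3 >= 0

Solving the primal: x* = (4, 9).
  primal value c^T x* = 38.
Solving the dual: y* = (1, 0, 1).
  dual value b^T y* = 38.
Strong duality: c^T x* = b^T y*. Confirmed.

38


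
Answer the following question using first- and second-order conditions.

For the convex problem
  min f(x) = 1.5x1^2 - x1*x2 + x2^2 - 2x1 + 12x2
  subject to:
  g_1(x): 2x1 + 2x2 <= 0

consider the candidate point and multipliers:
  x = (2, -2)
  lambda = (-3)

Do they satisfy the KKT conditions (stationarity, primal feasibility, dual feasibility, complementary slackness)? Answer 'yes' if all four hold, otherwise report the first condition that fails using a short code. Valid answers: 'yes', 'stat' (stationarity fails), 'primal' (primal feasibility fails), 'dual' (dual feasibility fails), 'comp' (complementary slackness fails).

Gradient of f: grad f(x) = Q x + c = (6, 6)
Constraint values g_i(x) = a_i^T x - b_i:
  g_1((2, -2)) = 0
Stationarity residual: grad f(x) + sum_i lambda_i a_i = (0, 0)
  -> stationarity OK
Primal feasibility (all g_i <= 0): OK
Dual feasibility (all lambda_i >= 0): FAILS
Complementary slackness (lambda_i * g_i(x) = 0 for all i): OK

Verdict: the first failing condition is dual_feasibility -> dual.

dual


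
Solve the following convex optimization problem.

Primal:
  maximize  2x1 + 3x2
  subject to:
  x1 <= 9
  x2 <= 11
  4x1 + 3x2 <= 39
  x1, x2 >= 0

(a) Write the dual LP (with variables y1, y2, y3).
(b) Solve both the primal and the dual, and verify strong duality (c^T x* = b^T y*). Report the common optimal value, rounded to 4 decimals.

The standard primal-dual pair for 'max c^T x s.t. A x <= b, x >= 0' is:
  Dual:  min b^T y  s.t.  A^T y >= c,  y >= 0.

So the dual LP is:
  minimize  9y1 + 11y2 + 39y3
  subject to:
    y1 + 4y3 >= 2
    y2 + 3y3 >= 3
    y1, y2, y3 >= 0

Solving the primal: x* = (1.5, 11).
  primal value c^T x* = 36.
Solving the dual: y* = (0, 1.5, 0.5).
  dual value b^T y* = 36.
Strong duality: c^T x* = b^T y*. Confirmed.

36


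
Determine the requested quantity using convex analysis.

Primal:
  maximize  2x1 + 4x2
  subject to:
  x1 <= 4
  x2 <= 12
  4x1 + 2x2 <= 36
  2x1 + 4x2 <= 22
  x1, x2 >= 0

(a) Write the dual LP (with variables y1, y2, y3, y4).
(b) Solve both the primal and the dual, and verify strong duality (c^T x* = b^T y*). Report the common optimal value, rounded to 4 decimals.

The standard primal-dual pair for 'max c^T x s.t. A x <= b, x >= 0' is:
  Dual:  min b^T y  s.t.  A^T y >= c,  y >= 0.

So the dual LP is:
  minimize  4y1 + 12y2 + 36y3 + 22y4
  subject to:
    y1 + 4y3 + 2y4 >= 2
    y2 + 2y3 + 4y4 >= 4
    y1, y2, y3, y4 >= 0

Solving the primal: x* = (0, 5.5).
  primal value c^T x* = 22.
Solving the dual: y* = (0, 0, 0, 1).
  dual value b^T y* = 22.
Strong duality: c^T x* = b^T y*. Confirmed.

22


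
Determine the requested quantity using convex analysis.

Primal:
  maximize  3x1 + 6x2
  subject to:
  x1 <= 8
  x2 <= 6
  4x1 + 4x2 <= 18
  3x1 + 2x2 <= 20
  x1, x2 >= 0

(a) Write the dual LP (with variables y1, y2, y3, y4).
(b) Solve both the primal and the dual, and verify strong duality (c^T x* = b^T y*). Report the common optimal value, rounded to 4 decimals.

The standard primal-dual pair for 'max c^T x s.t. A x <= b, x >= 0' is:
  Dual:  min b^T y  s.t.  A^T y >= c,  y >= 0.

So the dual LP is:
  minimize  8y1 + 6y2 + 18y3 + 20y4
  subject to:
    y1 + 4y3 + 3y4 >= 3
    y2 + 4y3 + 2y4 >= 6
    y1, y2, y3, y4 >= 0

Solving the primal: x* = (0, 4.5).
  primal value c^T x* = 27.
Solving the dual: y* = (0, 0, 1.5, 0).
  dual value b^T y* = 27.
Strong duality: c^T x* = b^T y*. Confirmed.

27


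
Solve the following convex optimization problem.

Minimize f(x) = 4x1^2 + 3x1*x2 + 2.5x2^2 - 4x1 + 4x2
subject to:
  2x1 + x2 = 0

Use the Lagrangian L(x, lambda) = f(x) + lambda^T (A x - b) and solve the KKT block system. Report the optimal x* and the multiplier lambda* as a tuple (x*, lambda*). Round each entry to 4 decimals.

Form the Lagrangian:
  L(x, lambda) = (1/2) x^T Q x + c^T x + lambda^T (A x - b)
Stationarity (grad_x L = 0): Q x + c + A^T lambda = 0.
Primal feasibility: A x = b.

This gives the KKT block system:
  [ Q   A^T ] [ x     ]   [-c ]
  [ A    0  ] [ lambda ] = [ b ]

Solving the linear system:
  x*      = (0.75, -1.5)
  lambda* = (1.25)
  f(x*)   = -4.5

x* = (0.75, -1.5), lambda* = (1.25)


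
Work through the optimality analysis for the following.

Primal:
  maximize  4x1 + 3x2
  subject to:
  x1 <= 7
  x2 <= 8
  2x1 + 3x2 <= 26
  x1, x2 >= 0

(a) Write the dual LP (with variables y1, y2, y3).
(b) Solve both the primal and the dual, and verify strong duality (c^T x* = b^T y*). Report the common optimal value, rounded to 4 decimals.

The standard primal-dual pair for 'max c^T x s.t. A x <= b, x >= 0' is:
  Dual:  min b^T y  s.t.  A^T y >= c,  y >= 0.

So the dual LP is:
  minimize  7y1 + 8y2 + 26y3
  subject to:
    y1 + 2y3 >= 4
    y2 + 3y3 >= 3
    y1, y2, y3 >= 0

Solving the primal: x* = (7, 4).
  primal value c^T x* = 40.
Solving the dual: y* = (2, 0, 1).
  dual value b^T y* = 40.
Strong duality: c^T x* = b^T y*. Confirmed.

40


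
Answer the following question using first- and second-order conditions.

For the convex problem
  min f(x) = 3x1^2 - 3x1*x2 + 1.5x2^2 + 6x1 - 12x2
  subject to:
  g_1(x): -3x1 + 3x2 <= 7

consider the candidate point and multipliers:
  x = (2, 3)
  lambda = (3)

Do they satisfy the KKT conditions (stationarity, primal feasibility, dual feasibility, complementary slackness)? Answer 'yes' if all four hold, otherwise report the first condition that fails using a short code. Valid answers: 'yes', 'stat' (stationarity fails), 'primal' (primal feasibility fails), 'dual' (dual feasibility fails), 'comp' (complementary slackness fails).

Gradient of f: grad f(x) = Q x + c = (9, -9)
Constraint values g_i(x) = a_i^T x - b_i:
  g_1((2, 3)) = -4
Stationarity residual: grad f(x) + sum_i lambda_i a_i = (0, 0)
  -> stationarity OK
Primal feasibility (all g_i <= 0): OK
Dual feasibility (all lambda_i >= 0): OK
Complementary slackness (lambda_i * g_i(x) = 0 for all i): FAILS

Verdict: the first failing condition is complementary_slackness -> comp.

comp


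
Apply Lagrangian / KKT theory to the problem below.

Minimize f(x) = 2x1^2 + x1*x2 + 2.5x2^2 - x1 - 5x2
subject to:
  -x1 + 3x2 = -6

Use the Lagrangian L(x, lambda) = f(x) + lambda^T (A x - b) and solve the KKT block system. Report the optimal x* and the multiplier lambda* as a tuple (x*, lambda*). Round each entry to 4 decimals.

Form the Lagrangian:
  L(x, lambda) = (1/2) x^T Q x + c^T x + lambda^T (A x - b)
Stationarity (grad_x L = 0): Q x + c + A^T lambda = 0.
Primal feasibility: A x = b.

This gives the KKT block system:
  [ Q   A^T ] [ x     ]   [-c ]
  [ A    0  ] [ lambda ] = [ b ]

Solving the linear system:
  x*      = (1.5319, -1.4894)
  lambda* = (3.6383)
  f(x*)   = 13.8723

x* = (1.5319, -1.4894), lambda* = (3.6383)


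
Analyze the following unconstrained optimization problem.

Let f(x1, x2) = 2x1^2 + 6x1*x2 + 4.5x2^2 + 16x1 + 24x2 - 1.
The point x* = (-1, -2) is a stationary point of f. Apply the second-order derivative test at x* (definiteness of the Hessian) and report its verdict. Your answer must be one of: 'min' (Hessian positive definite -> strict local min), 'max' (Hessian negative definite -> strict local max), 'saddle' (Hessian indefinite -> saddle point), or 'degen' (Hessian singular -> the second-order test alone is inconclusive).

Compute the Hessian H = grad^2 f:
  H = [[4, 6], [6, 9]]
Verify stationarity: grad f(x*) = H x* + g = (0, 0).
Eigenvalues of H: 0, 13.
H has a zero eigenvalue (singular; positive semidefinite but not definite), so H is neither positive definite, negative definite, nor indefinite. The second-order test alone is inconclusive -> degen.
(Indeed, f is constant along the null direction of H through x*, so x* is not a strict local extremum.)

degen


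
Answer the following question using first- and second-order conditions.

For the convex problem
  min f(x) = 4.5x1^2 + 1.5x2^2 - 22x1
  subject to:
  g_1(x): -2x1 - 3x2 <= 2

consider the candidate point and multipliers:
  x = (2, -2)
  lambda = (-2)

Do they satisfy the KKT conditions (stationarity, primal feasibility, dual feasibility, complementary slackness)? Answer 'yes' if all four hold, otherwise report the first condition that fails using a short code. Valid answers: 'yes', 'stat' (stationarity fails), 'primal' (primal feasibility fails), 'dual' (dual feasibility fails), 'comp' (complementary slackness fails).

Gradient of f: grad f(x) = Q x + c = (-4, -6)
Constraint values g_i(x) = a_i^T x - b_i:
  g_1((2, -2)) = 0
Stationarity residual: grad f(x) + sum_i lambda_i a_i = (0, 0)
  -> stationarity OK
Primal feasibility (all g_i <= 0): OK
Dual feasibility (all lambda_i >= 0): FAILS
Complementary slackness (lambda_i * g_i(x) = 0 for all i): OK

Verdict: the first failing condition is dual_feasibility -> dual.

dual


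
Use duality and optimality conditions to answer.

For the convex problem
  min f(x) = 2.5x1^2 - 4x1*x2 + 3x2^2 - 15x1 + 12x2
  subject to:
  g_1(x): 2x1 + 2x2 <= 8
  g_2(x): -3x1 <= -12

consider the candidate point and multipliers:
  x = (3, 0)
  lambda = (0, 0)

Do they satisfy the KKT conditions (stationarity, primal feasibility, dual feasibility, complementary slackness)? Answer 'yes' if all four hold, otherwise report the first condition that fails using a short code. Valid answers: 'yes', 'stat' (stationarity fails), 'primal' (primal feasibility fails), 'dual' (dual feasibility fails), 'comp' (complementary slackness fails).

Gradient of f: grad f(x) = Q x + c = (0, 0)
Constraint values g_i(x) = a_i^T x - b_i:
  g_1((3, 0)) = -2
  g_2((3, 0)) = 3
Stationarity residual: grad f(x) + sum_i lambda_i a_i = (0, 0)
  -> stationarity OK
Primal feasibility (all g_i <= 0): FAILS
Dual feasibility (all lambda_i >= 0): OK
Complementary slackness (lambda_i * g_i(x) = 0 for all i): OK

Verdict: the first failing condition is primal_feasibility -> primal.

primal


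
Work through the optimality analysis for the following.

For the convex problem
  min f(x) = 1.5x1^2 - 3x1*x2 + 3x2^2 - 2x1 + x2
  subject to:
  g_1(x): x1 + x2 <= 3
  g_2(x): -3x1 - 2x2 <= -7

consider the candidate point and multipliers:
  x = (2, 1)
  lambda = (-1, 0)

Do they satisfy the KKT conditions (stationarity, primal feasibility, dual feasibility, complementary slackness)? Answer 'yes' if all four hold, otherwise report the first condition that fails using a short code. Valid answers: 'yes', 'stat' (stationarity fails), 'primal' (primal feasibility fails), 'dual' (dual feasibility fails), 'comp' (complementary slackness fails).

Gradient of f: grad f(x) = Q x + c = (1, 1)
Constraint values g_i(x) = a_i^T x - b_i:
  g_1((2, 1)) = 0
  g_2((2, 1)) = -1
Stationarity residual: grad f(x) + sum_i lambda_i a_i = (0, 0)
  -> stationarity OK
Primal feasibility (all g_i <= 0): OK
Dual feasibility (all lambda_i >= 0): FAILS
Complementary slackness (lambda_i * g_i(x) = 0 for all i): OK

Verdict: the first failing condition is dual_feasibility -> dual.

dual


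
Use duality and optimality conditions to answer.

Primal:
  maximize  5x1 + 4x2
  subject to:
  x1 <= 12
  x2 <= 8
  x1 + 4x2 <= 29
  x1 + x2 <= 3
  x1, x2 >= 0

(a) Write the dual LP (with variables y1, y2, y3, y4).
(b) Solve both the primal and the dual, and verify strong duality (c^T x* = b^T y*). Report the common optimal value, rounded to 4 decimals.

The standard primal-dual pair for 'max c^T x s.t. A x <= b, x >= 0' is:
  Dual:  min b^T y  s.t.  A^T y >= c,  y >= 0.

So the dual LP is:
  minimize  12y1 + 8y2 + 29y3 + 3y4
  subject to:
    y1 + y3 + y4 >= 5
    y2 + 4y3 + y4 >= 4
    y1, y2, y3, y4 >= 0

Solving the primal: x* = (3, 0).
  primal value c^T x* = 15.
Solving the dual: y* = (0, 0, 0, 5).
  dual value b^T y* = 15.
Strong duality: c^T x* = b^T y*. Confirmed.

15


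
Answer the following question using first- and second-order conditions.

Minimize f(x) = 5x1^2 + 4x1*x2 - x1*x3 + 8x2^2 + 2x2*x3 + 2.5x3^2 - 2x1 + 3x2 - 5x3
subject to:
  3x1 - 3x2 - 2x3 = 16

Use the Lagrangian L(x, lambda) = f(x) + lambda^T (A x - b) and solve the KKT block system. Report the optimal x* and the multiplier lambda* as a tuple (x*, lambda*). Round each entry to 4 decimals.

Form the Lagrangian:
  L(x, lambda) = (1/2) x^T Q x + c^T x + lambda^T (A x - b)
Stationarity (grad_x L = 0): Q x + c + A^T lambda = 0.
Primal feasibility: A x = b.

This gives the KKT block system:
  [ Q   A^T ] [ x     ]   [-c ]
  [ A    0  ] [ lambda ] = [ b ]

Solving the linear system:
  x*      = (3.0427, -2.1709, -0.1795)
  lambda* = (-6.641)
  f(x*)   = 47.2778

x* = (3.0427, -2.1709, -0.1795), lambda* = (-6.641)


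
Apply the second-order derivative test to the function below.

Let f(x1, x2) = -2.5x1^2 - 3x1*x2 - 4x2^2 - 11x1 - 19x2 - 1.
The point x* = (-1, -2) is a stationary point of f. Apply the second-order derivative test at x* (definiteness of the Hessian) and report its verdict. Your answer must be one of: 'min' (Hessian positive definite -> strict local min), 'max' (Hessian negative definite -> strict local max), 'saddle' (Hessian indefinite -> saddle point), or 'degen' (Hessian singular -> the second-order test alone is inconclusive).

Compute the Hessian H = grad^2 f:
  H = [[-5, -3], [-3, -8]]
Verify stationarity: grad f(x*) = H x* + g = (0, 0).
Eigenvalues of H: -9.8541, -3.1459.
Both eigenvalues < 0, so H is negative definite -> x* is a strict local max.

max


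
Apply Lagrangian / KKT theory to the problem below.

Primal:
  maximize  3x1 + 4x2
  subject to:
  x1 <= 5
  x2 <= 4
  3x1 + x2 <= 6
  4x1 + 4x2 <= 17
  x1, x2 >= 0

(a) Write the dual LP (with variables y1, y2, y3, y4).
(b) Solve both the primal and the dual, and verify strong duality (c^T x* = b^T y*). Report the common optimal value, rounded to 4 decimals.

The standard primal-dual pair for 'max c^T x s.t. A x <= b, x >= 0' is:
  Dual:  min b^T y  s.t.  A^T y >= c,  y >= 0.

So the dual LP is:
  minimize  5y1 + 4y2 + 6y3 + 17y4
  subject to:
    y1 + 3y3 + 4y4 >= 3
    y2 + y3 + 4y4 >= 4
    y1, y2, y3, y4 >= 0

Solving the primal: x* = (0.25, 4).
  primal value c^T x* = 16.75.
Solving the dual: y* = (0, 1, 0, 0.75).
  dual value b^T y* = 16.75.
Strong duality: c^T x* = b^T y*. Confirmed.

16.75


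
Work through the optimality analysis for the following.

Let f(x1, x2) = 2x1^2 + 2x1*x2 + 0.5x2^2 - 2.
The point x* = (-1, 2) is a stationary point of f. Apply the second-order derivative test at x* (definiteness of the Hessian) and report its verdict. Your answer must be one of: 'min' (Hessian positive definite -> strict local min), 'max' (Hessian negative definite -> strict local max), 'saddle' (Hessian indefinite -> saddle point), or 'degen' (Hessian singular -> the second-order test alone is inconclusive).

Compute the Hessian H = grad^2 f:
  H = [[4, 2], [2, 1]]
Verify stationarity: grad f(x*) = H x* + g = (0, 0).
Eigenvalues of H: 0, 5.
H has a zero eigenvalue (singular; positive semidefinite but not definite), so H is neither positive definite, negative definite, nor indefinite. The second-order test alone is inconclusive -> degen.
(Indeed, f is constant along the null direction of H through x*, so x* is not a strict local extremum.)

degen


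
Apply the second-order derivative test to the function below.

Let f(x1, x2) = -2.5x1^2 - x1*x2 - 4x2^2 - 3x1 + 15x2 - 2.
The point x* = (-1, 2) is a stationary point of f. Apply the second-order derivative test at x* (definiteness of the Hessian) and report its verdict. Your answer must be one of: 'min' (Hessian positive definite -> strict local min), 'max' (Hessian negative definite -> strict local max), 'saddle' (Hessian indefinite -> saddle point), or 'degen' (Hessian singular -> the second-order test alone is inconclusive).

Compute the Hessian H = grad^2 f:
  H = [[-5, -1], [-1, -8]]
Verify stationarity: grad f(x*) = H x* + g = (0, 0).
Eigenvalues of H: -8.3028, -4.6972.
Both eigenvalues < 0, so H is negative definite -> x* is a strict local max.

max


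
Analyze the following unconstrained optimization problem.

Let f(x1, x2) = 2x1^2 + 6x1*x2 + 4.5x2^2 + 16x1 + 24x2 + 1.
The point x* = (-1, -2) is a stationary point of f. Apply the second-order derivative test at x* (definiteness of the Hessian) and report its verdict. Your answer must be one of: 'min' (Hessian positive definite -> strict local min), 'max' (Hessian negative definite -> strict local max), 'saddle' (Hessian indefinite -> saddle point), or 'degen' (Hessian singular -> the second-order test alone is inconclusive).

Compute the Hessian H = grad^2 f:
  H = [[4, 6], [6, 9]]
Verify stationarity: grad f(x*) = H x* + g = (0, 0).
Eigenvalues of H: 0, 13.
H has a zero eigenvalue (singular; positive semidefinite but not definite), so H is neither positive definite, negative definite, nor indefinite. The second-order test alone is inconclusive -> degen.
(Indeed, f is constant along the null direction of H through x*, so x* is not a strict local extremum.)

degen


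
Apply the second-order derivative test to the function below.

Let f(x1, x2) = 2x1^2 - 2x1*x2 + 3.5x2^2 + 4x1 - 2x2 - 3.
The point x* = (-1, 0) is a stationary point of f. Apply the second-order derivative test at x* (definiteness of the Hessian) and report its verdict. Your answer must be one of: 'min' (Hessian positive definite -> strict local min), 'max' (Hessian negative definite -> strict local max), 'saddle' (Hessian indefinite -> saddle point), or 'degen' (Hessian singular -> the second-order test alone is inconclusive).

Compute the Hessian H = grad^2 f:
  H = [[4, -2], [-2, 7]]
Verify stationarity: grad f(x*) = H x* + g = (0, 0).
Eigenvalues of H: 3, 8.
Both eigenvalues > 0, so H is positive definite -> x* is a strict local min.

min


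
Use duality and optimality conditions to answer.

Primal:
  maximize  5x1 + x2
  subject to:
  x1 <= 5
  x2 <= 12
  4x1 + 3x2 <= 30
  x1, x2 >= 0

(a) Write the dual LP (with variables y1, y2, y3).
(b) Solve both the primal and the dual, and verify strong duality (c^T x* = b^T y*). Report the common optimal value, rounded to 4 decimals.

The standard primal-dual pair for 'max c^T x s.t. A x <= b, x >= 0' is:
  Dual:  min b^T y  s.t.  A^T y >= c,  y >= 0.

So the dual LP is:
  minimize  5y1 + 12y2 + 30y3
  subject to:
    y1 + 4y3 >= 5
    y2 + 3y3 >= 1
    y1, y2, y3 >= 0

Solving the primal: x* = (5, 3.3333).
  primal value c^T x* = 28.3333.
Solving the dual: y* = (3.6667, 0, 0.3333).
  dual value b^T y* = 28.3333.
Strong duality: c^T x* = b^T y*. Confirmed.

28.3333


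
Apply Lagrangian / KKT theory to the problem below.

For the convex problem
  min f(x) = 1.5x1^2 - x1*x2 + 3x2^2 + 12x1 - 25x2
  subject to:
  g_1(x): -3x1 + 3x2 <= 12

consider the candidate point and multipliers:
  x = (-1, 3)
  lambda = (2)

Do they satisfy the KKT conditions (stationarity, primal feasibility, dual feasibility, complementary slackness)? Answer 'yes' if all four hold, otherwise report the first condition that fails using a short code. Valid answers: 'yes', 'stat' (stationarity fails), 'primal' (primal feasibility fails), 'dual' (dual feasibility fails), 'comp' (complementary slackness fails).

Gradient of f: grad f(x) = Q x + c = (6, -6)
Constraint values g_i(x) = a_i^T x - b_i:
  g_1((-1, 3)) = 0
Stationarity residual: grad f(x) + sum_i lambda_i a_i = (0, 0)
  -> stationarity OK
Primal feasibility (all g_i <= 0): OK
Dual feasibility (all lambda_i >= 0): OK
Complementary slackness (lambda_i * g_i(x) = 0 for all i): OK

Verdict: yes, KKT holds.

yes


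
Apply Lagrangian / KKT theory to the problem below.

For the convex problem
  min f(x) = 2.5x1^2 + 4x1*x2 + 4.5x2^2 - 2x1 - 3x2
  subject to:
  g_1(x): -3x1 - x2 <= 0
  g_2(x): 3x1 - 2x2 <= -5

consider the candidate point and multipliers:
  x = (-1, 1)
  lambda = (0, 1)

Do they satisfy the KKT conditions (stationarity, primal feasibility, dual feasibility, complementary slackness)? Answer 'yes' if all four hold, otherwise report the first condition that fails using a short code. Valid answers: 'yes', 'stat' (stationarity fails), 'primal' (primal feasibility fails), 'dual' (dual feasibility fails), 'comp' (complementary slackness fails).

Gradient of f: grad f(x) = Q x + c = (-3, 2)
Constraint values g_i(x) = a_i^T x - b_i:
  g_1((-1, 1)) = 2
  g_2((-1, 1)) = 0
Stationarity residual: grad f(x) + sum_i lambda_i a_i = (0, 0)
  -> stationarity OK
Primal feasibility (all g_i <= 0): FAILS
Dual feasibility (all lambda_i >= 0): OK
Complementary slackness (lambda_i * g_i(x) = 0 for all i): OK

Verdict: the first failing condition is primal_feasibility -> primal.

primal


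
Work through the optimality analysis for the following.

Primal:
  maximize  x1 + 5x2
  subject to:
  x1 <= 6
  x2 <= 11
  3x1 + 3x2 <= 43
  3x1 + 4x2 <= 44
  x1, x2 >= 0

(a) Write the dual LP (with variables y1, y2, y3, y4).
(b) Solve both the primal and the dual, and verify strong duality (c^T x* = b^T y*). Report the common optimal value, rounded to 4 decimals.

The standard primal-dual pair for 'max c^T x s.t. A x <= b, x >= 0' is:
  Dual:  min b^T y  s.t.  A^T y >= c,  y >= 0.

So the dual LP is:
  minimize  6y1 + 11y2 + 43y3 + 44y4
  subject to:
    y1 + 3y3 + 3y4 >= 1
    y2 + 3y3 + 4y4 >= 5
    y1, y2, y3, y4 >= 0

Solving the primal: x* = (0, 11).
  primal value c^T x* = 55.
Solving the dual: y* = (0, 3.6667, 0, 0.3333).
  dual value b^T y* = 55.
Strong duality: c^T x* = b^T y*. Confirmed.

55


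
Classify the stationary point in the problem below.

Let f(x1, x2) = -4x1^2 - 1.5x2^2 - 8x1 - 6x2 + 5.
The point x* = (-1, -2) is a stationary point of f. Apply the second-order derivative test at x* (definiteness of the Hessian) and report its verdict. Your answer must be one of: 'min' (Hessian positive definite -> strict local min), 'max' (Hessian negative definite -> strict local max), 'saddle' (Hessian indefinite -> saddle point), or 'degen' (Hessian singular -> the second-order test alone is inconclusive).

Compute the Hessian H = grad^2 f:
  H = [[-8, 0], [0, -3]]
Verify stationarity: grad f(x*) = H x* + g = (0, 0).
Eigenvalues of H: -8, -3.
Both eigenvalues < 0, so H is negative definite -> x* is a strict local max.

max


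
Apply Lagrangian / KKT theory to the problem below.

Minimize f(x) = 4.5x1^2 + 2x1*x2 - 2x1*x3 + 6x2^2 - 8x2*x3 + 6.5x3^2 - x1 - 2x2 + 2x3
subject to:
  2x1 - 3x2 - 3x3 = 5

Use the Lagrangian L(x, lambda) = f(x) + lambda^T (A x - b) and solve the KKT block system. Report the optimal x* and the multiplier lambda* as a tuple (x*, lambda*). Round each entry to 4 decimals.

Form the Lagrangian:
  L(x, lambda) = (1/2) x^T Q x + c^T x + lambda^T (A x - b)
Stationarity (grad_x L = 0): Q x + c + A^T lambda = 0.
Primal feasibility: A x = b.

This gives the KKT block system:
  [ Q   A^T ] [ x     ]   [-c ]
  [ A    0  ] [ lambda ] = [ b ]

Solving the linear system:
  x*      = (0.3326, -0.675, -0.77)
  lambda* = (-1.0916)
  f(x*)   = 2.4678

x* = (0.3326, -0.675, -0.77), lambda* = (-1.0916)


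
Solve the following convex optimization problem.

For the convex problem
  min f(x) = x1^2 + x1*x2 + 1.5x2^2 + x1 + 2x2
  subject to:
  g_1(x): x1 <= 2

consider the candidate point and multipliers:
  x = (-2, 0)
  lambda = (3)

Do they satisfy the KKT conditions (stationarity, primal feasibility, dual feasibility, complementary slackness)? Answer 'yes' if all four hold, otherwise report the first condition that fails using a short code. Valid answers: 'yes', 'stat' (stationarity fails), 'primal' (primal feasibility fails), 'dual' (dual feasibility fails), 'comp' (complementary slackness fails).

Gradient of f: grad f(x) = Q x + c = (-3, 0)
Constraint values g_i(x) = a_i^T x - b_i:
  g_1((-2, 0)) = -4
Stationarity residual: grad f(x) + sum_i lambda_i a_i = (0, 0)
  -> stationarity OK
Primal feasibility (all g_i <= 0): OK
Dual feasibility (all lambda_i >= 0): OK
Complementary slackness (lambda_i * g_i(x) = 0 for all i): FAILS

Verdict: the first failing condition is complementary_slackness -> comp.

comp


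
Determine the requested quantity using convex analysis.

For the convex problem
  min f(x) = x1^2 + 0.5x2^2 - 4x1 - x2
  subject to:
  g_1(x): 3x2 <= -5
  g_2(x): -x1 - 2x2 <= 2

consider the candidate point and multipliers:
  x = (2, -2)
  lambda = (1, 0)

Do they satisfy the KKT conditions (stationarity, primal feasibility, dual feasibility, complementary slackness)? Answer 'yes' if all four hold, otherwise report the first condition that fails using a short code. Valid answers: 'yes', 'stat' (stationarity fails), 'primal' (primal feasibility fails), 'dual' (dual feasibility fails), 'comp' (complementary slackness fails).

Gradient of f: grad f(x) = Q x + c = (0, -3)
Constraint values g_i(x) = a_i^T x - b_i:
  g_1((2, -2)) = -1
  g_2((2, -2)) = 0
Stationarity residual: grad f(x) + sum_i lambda_i a_i = (0, 0)
  -> stationarity OK
Primal feasibility (all g_i <= 0): OK
Dual feasibility (all lambda_i >= 0): OK
Complementary slackness (lambda_i * g_i(x) = 0 for all i): FAILS

Verdict: the first failing condition is complementary_slackness -> comp.

comp


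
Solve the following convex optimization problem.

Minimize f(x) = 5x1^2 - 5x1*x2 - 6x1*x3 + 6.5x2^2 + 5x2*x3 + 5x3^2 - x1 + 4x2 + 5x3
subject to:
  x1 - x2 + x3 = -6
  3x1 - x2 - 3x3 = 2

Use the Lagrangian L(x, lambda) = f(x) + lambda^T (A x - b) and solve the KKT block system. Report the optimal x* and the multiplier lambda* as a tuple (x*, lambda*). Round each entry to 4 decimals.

Form the Lagrangian:
  L(x, lambda) = (1/2) x^T Q x + c^T x + lambda^T (A x - b)
Stationarity (grad_x L = 0): Q x + c + A^T lambda = 0.
Primal feasibility: A x = b.

This gives the KKT block system:
  [ Q   A^T ] [ x     ]   [-c ]
  [ A    0  ] [ lambda ] = [ b ]

Solving the linear system:
  x*      = (-2.2124, 0.6814, -3.1062)
  lambda* = (8.6372, -0.2478)
  f(x*)   = 20.8628

x* = (-2.2124, 0.6814, -3.1062), lambda* = (8.6372, -0.2478)


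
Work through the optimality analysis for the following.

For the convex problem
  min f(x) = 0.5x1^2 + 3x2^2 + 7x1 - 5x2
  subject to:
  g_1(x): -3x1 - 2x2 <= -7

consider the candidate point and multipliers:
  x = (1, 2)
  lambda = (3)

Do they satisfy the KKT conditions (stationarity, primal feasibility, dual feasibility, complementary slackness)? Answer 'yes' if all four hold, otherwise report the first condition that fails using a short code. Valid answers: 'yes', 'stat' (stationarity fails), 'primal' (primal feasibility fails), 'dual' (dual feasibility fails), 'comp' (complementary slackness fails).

Gradient of f: grad f(x) = Q x + c = (8, 7)
Constraint values g_i(x) = a_i^T x - b_i:
  g_1((1, 2)) = 0
Stationarity residual: grad f(x) + sum_i lambda_i a_i = (-1, 1)
  -> stationarity FAILS
Primal feasibility (all g_i <= 0): OK
Dual feasibility (all lambda_i >= 0): OK
Complementary slackness (lambda_i * g_i(x) = 0 for all i): OK

Verdict: the first failing condition is stationarity -> stat.

stat


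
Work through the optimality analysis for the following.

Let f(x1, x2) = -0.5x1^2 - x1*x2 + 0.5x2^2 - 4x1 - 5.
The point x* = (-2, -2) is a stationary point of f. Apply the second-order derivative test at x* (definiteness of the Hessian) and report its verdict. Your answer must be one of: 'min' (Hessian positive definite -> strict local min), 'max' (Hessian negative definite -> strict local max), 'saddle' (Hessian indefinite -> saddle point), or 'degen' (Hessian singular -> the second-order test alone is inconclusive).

Compute the Hessian H = grad^2 f:
  H = [[-1, -1], [-1, 1]]
Verify stationarity: grad f(x*) = H x* + g = (0, 0).
Eigenvalues of H: -1.4142, 1.4142.
Eigenvalues have mixed signs, so H is indefinite -> x* is a saddle point.

saddle


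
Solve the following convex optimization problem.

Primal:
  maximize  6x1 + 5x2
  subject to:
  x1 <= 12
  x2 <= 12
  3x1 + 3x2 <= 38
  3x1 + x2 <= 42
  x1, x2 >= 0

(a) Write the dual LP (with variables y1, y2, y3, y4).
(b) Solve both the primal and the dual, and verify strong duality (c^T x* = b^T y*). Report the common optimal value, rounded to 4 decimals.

The standard primal-dual pair for 'max c^T x s.t. A x <= b, x >= 0' is:
  Dual:  min b^T y  s.t.  A^T y >= c,  y >= 0.

So the dual LP is:
  minimize  12y1 + 12y2 + 38y3 + 42y4
  subject to:
    y1 + 3y3 + 3y4 >= 6
    y2 + 3y3 + y4 >= 5
    y1, y2, y3, y4 >= 0

Solving the primal: x* = (12, 0.6667).
  primal value c^T x* = 75.3333.
Solving the dual: y* = (1, 0, 1.6667, 0).
  dual value b^T y* = 75.3333.
Strong duality: c^T x* = b^T y*. Confirmed.

75.3333


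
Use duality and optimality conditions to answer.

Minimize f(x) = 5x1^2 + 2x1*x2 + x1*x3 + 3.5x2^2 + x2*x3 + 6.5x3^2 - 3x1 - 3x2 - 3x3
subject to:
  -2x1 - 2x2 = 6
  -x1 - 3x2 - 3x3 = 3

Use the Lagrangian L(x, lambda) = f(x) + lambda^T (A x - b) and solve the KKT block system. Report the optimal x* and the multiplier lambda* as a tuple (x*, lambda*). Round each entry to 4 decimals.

Form the Lagrangian:
  L(x, lambda) = (1/2) x^T Q x + c^T x + lambda^T (A x - b)
Stationarity (grad_x L = 0): Q x + c + A^T lambda = 0.
Primal feasibility: A x = b.

This gives the KKT block system:
  [ Q   A^T ] [ x     ]   [-c ]
  [ A    0  ] [ lambda ] = [ b ]

Solving the linear system:
  x*      = (-1.5089, -1.4911, 0.9941)
  lambda* = (-11.1923, 2.3077)
  f(x*)   = 33.1243

x* = (-1.5089, -1.4911, 0.9941), lambda* = (-11.1923, 2.3077)


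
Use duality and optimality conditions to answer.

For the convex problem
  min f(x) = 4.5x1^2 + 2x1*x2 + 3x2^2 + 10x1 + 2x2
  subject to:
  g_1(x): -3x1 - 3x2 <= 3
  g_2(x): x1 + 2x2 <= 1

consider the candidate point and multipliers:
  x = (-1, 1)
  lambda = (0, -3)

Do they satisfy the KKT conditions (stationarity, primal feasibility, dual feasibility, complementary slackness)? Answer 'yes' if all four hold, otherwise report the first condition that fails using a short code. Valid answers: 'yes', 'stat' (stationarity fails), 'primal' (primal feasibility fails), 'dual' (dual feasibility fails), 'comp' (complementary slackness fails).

Gradient of f: grad f(x) = Q x + c = (3, 6)
Constraint values g_i(x) = a_i^T x - b_i:
  g_1((-1, 1)) = -3
  g_2((-1, 1)) = 0
Stationarity residual: grad f(x) + sum_i lambda_i a_i = (0, 0)
  -> stationarity OK
Primal feasibility (all g_i <= 0): OK
Dual feasibility (all lambda_i >= 0): FAILS
Complementary slackness (lambda_i * g_i(x) = 0 for all i): OK

Verdict: the first failing condition is dual_feasibility -> dual.

dual


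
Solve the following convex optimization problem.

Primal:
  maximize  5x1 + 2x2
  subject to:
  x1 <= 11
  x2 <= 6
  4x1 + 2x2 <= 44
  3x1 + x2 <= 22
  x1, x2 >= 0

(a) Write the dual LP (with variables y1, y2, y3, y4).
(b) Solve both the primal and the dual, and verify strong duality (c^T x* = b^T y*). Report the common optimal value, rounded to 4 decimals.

The standard primal-dual pair for 'max c^T x s.t. A x <= b, x >= 0' is:
  Dual:  min b^T y  s.t.  A^T y >= c,  y >= 0.

So the dual LP is:
  minimize  11y1 + 6y2 + 44y3 + 22y4
  subject to:
    y1 + 4y3 + 3y4 >= 5
    y2 + 2y3 + y4 >= 2
    y1, y2, y3, y4 >= 0

Solving the primal: x* = (5.3333, 6).
  primal value c^T x* = 38.6667.
Solving the dual: y* = (0, 0.3333, 0, 1.6667).
  dual value b^T y* = 38.6667.
Strong duality: c^T x* = b^T y*. Confirmed.

38.6667


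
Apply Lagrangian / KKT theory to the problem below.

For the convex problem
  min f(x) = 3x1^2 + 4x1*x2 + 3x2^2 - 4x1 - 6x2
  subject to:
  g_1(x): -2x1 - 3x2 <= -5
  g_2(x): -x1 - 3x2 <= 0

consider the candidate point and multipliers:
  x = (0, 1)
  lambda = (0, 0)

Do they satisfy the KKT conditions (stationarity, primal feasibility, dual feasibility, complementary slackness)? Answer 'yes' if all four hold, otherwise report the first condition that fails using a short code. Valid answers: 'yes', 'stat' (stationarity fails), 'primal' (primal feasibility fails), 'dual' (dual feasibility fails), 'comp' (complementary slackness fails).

Gradient of f: grad f(x) = Q x + c = (0, 0)
Constraint values g_i(x) = a_i^T x - b_i:
  g_1((0, 1)) = 2
  g_2((0, 1)) = -3
Stationarity residual: grad f(x) + sum_i lambda_i a_i = (0, 0)
  -> stationarity OK
Primal feasibility (all g_i <= 0): FAILS
Dual feasibility (all lambda_i >= 0): OK
Complementary slackness (lambda_i * g_i(x) = 0 for all i): OK

Verdict: the first failing condition is primal_feasibility -> primal.

primal


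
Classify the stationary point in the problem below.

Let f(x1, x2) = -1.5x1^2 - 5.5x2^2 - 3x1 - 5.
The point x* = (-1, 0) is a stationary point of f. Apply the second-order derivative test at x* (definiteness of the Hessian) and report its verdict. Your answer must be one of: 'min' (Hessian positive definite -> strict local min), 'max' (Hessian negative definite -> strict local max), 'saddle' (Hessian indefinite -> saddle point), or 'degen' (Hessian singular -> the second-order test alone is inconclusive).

Compute the Hessian H = grad^2 f:
  H = [[-3, 0], [0, -11]]
Verify stationarity: grad f(x*) = H x* + g = (0, 0).
Eigenvalues of H: -11, -3.
Both eigenvalues < 0, so H is negative definite -> x* is a strict local max.

max
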